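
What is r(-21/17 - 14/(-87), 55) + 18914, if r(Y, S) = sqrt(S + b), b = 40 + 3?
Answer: 18914 + 7*sqrt(2) ≈ 18924.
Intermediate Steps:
b = 43
r(Y, S) = sqrt(43 + S) (r(Y, S) = sqrt(S + 43) = sqrt(43 + S))
r(-21/17 - 14/(-87), 55) + 18914 = sqrt(43 + 55) + 18914 = sqrt(98) + 18914 = 7*sqrt(2) + 18914 = 18914 + 7*sqrt(2)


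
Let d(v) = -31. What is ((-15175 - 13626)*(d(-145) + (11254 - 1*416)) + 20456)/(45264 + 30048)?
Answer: -311231951/75312 ≈ -4132.6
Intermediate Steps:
((-15175 - 13626)*(d(-145) + (11254 - 1*416)) + 20456)/(45264 + 30048) = ((-15175 - 13626)*(-31 + (11254 - 1*416)) + 20456)/(45264 + 30048) = (-28801*(-31 + (11254 - 416)) + 20456)/75312 = (-28801*(-31 + 10838) + 20456)*(1/75312) = (-28801*10807 + 20456)*(1/75312) = (-311252407 + 20456)*(1/75312) = -311231951*1/75312 = -311231951/75312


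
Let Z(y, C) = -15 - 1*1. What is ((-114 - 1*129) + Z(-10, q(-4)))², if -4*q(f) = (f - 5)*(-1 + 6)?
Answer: 67081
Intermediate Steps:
q(f) = 25/4 - 5*f/4 (q(f) = -(f - 5)*(-1 + 6)/4 = -(-5 + f)*5/4 = -(-25 + 5*f)/4 = 25/4 - 5*f/4)
Z(y, C) = -16 (Z(y, C) = -15 - 1 = -16)
((-114 - 1*129) + Z(-10, q(-4)))² = ((-114 - 1*129) - 16)² = ((-114 - 129) - 16)² = (-243 - 16)² = (-259)² = 67081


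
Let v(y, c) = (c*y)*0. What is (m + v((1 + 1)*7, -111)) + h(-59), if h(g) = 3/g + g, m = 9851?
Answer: 577725/59 ≈ 9792.0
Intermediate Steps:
v(y, c) = 0
h(g) = g + 3/g
(m + v((1 + 1)*7, -111)) + h(-59) = (9851 + 0) + (-59 + 3/(-59)) = 9851 + (-59 + 3*(-1/59)) = 9851 + (-59 - 3/59) = 9851 - 3484/59 = 577725/59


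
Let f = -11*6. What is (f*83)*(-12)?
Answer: 65736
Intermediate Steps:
f = -66
(f*83)*(-12) = -66*83*(-12) = -5478*(-12) = 65736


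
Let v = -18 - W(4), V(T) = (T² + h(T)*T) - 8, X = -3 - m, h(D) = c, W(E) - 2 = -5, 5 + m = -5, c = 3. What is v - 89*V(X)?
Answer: -5533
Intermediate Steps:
m = -10 (m = -5 - 5 = -10)
W(E) = -3 (W(E) = 2 - 5 = -3)
h(D) = 3
X = 7 (X = -3 - 1*(-10) = -3 + 10 = 7)
V(T) = -8 + T² + 3*T (V(T) = (T² + 3*T) - 8 = -8 + T² + 3*T)
v = -15 (v = -18 - 1*(-3) = -18 + 3 = -15)
v - 89*V(X) = -15 - 89*(-8 + 7² + 3*7) = -15 - 89*(-8 + 49 + 21) = -15 - 89*62 = -15 - 5518 = -5533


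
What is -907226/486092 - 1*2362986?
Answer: -574314748969/243046 ≈ -2.3630e+6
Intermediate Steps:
-907226/486092 - 1*2362986 = -907226*1/486092 - 2362986 = -453613/243046 - 2362986 = -574314748969/243046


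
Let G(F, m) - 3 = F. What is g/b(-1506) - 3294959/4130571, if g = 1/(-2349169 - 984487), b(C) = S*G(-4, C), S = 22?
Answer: -241653712351717/302937861546672 ≈ -0.79770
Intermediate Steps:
G(F, m) = 3 + F
b(C) = -22 (b(C) = 22*(3 - 4) = 22*(-1) = -22)
g = -1/3333656 (g = 1/(-3333656) = -1/3333656 ≈ -2.9997e-7)
g/b(-1506) - 3294959/4130571 = -1/3333656/(-22) - 3294959/4130571 = -1/3333656*(-1/22) - 3294959*1/4130571 = 1/73340432 - 3294959/4130571 = -241653712351717/302937861546672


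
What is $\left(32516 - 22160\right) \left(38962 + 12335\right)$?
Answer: $531231732$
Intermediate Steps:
$\left(32516 - 22160\right) \left(38962 + 12335\right) = 10356 \cdot 51297 = 531231732$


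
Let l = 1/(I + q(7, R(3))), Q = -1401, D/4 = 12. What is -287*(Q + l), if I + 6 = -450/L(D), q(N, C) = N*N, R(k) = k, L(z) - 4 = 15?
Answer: 147560476/367 ≈ 4.0207e+5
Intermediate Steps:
D = 48 (D = 4*12 = 48)
L(z) = 19 (L(z) = 4 + 15 = 19)
q(N, C) = N**2
I = -564/19 (I = -6 - 450/19 = -564/19 ≈ -29.684)
l = 19/367 (l = 1/(-564/19 + 7**2) = 1/(-564/19 + 49) = 1/(367/19) = 19/367 ≈ 0.051771)
-287*(Q + l) = -287*(-1401 + 19/367) = -287*(-514148/367) = 147560476/367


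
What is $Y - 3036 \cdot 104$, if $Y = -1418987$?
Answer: $-1734731$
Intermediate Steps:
$Y - 3036 \cdot 104 = -1418987 - 3036 \cdot 104 = -1418987 - 315744 = -1734731$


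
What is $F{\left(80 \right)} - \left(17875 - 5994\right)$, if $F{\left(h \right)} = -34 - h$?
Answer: $-11995$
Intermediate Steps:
$F{\left(80 \right)} - \left(17875 - 5994\right) = \left(-34 - 80\right) - \left(17875 - 5994\right) = \left(-34 - 80\right) - 11881 = -114 - 11881 = -11995$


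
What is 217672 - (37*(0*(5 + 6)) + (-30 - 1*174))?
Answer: 217876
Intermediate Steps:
217672 - (37*(0*(5 + 6)) + (-30 - 1*174)) = 217672 - (37*(0*11) + (-30 - 174)) = 217672 - (37*0 - 204) = 217672 - (0 - 204) = 217672 - 1*(-204) = 217672 + 204 = 217876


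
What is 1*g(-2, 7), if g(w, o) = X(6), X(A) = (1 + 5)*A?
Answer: 36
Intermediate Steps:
X(A) = 6*A
g(w, o) = 36 (g(w, o) = 6*6 = 36)
1*g(-2, 7) = 1*36 = 36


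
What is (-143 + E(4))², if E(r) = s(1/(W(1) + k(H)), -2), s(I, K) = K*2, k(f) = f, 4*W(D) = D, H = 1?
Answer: 21609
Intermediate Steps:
W(D) = D/4
s(I, K) = 2*K
E(r) = -4 (E(r) = 2*(-2) = -4)
(-143 + E(4))² = (-143 - 4)² = (-147)² = 21609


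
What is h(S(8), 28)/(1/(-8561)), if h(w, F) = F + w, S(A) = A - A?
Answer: -239708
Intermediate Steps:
S(A) = 0
h(S(8), 28)/(1/(-8561)) = (28 + 0)/(1/(-8561)) = 28/(-1/8561) = 28*(-8561) = -239708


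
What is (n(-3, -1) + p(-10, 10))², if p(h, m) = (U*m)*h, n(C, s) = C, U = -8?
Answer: 635209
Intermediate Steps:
p(h, m) = -8*h*m (p(h, m) = (-8*m)*h = -8*h*m)
(n(-3, -1) + p(-10, 10))² = (-3 - 8*(-10)*10)² = (-3 + 800)² = 797² = 635209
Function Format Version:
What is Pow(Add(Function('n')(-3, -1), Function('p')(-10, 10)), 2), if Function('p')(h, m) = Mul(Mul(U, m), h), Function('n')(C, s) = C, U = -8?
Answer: 635209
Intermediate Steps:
Function('p')(h, m) = Mul(-8, h, m) (Function('p')(h, m) = Mul(Mul(-8, m), h) = Mul(-8, h, m))
Pow(Add(Function('n')(-3, -1), Function('p')(-10, 10)), 2) = Pow(Add(-3, Mul(-8, -10, 10)), 2) = Pow(Add(-3, 800), 2) = Pow(797, 2) = 635209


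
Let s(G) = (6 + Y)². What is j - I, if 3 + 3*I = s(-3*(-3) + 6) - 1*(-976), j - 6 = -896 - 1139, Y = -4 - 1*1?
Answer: -7061/3 ≈ -2353.7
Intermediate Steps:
Y = -5 (Y = -4 - 1 = -5)
s(G) = 1 (s(G) = (6 - 5)² = 1² = 1)
j = -2029 (j = 6 + (-896 - 1139) = 6 - 2035 = -2029)
I = 974/3 (I = -1 + (1 - 1*(-976))/3 = -1 + (1 + 976)/3 = -1 + (⅓)*977 = -1 + 977/3 = 974/3 ≈ 324.67)
j - I = -2029 - 1*974/3 = -2029 - 974/3 = -7061/3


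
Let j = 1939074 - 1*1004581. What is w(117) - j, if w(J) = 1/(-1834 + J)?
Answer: -1604524482/1717 ≈ -9.3449e+5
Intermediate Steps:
j = 934493 (j = 1939074 - 1004581 = 934493)
w(117) - j = 1/(-1834 + 117) - 1*934493 = 1/(-1717) - 934493 = -1/1717 - 934493 = -1604524482/1717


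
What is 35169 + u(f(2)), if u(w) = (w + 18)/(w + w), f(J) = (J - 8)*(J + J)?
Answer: 281353/8 ≈ 35169.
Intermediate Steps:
f(J) = 2*J*(-8 + J) (f(J) = (-8 + J)*(2*J) = 2*J*(-8 + J))
u(w) = (18 + w)/(2*w) (u(w) = (18 + w)/((2*w)) = (18 + w)*(1/(2*w)) = (18 + w)/(2*w))
35169 + u(f(2)) = 35169 + (18 + 2*2*(-8 + 2))/(2*((2*2*(-8 + 2)))) = 35169 + (18 + 2*2*(-6))/(2*((2*2*(-6)))) = 35169 + (½)*(18 - 24)/(-24) = 35169 + (½)*(-1/24)*(-6) = 35169 + ⅛ = 281353/8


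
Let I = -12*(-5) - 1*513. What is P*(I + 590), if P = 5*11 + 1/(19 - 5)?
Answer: 105627/14 ≈ 7544.8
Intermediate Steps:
I = -453 (I = 60 - 513 = -453)
P = 771/14 (P = 55 + 1/14 = 771/14 ≈ 55.071)
P*(I + 590) = 771*(-453 + 590)/14 = (771/14)*137 = 105627/14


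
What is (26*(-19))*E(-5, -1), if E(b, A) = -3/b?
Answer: -1482/5 ≈ -296.40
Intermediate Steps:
(26*(-19))*E(-5, -1) = (26*(-19))*(-3/(-5)) = -(-1482)*(-1)/5 = -494*⅗ = -1482/5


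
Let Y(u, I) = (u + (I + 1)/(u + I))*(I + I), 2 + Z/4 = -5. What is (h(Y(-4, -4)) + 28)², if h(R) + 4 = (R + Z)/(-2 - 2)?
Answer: 9025/16 ≈ 564.06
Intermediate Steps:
Z = -28 (Z = -8 + 4*(-5) = -8 - 20 = -28)
Y(u, I) = 2*I*(u + (1 + I)/(I + u)) (Y(u, I) = (u + (1 + I)/(I + u))*(2*I) = 2*I*(u + (1 + I)/(I + u)))
h(R) = 3 - R/4 (h(R) = -4 + (R - 28)/(-2 - 2) = -4 + (-28 + R)/(-4) = -4 + (-28 + R)*(-¼) = -4 + (7 - R/4) = 3 - R/4)
(h(Y(-4, -4)) + 28)² = ((3 - (-4)*(1 - 4 + (-4)² - 4*(-4))/(2*(-4 - 4))) + 28)² = ((3 - (-4)*(1 - 4 + 16 + 16)/(2*(-8))) + 28)² = ((3 - (-4)*(-1)*29/(2*8)) + 28)² = ((3 - ¼*29) + 28)² = ((3 - 29/4) + 28)² = (-17/4 + 28)² = (95/4)² = 9025/16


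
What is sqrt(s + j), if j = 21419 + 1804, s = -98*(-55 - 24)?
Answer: sqrt(30965) ≈ 175.97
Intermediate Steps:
s = 7742 (s = -98*(-79) = 7742)
j = 23223
sqrt(s + j) = sqrt(7742 + 23223) = sqrt(30965)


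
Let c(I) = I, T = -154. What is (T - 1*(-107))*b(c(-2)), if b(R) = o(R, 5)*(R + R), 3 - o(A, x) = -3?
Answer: 1128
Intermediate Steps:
o(A, x) = 6 (o(A, x) = 3 - 1*(-3) = 3 + 3 = 6)
b(R) = 12*R (b(R) = 6*(R + R) = 6*(2*R) = 12*R)
(T - 1*(-107))*b(c(-2)) = (-154 - 1*(-107))*(12*(-2)) = (-154 + 107)*(-24) = -47*(-24) = 1128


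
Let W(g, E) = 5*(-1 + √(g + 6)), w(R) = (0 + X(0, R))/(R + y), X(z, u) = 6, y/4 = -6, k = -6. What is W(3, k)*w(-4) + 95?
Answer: 650/7 ≈ 92.857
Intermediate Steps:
y = -24 (y = 4*(-6) = -24)
w(R) = 6/(-24 + R) (w(R) = (0 + 6)/(R - 24) = 6/(-24 + R))
W(g, E) = -5 + 5*√(6 + g) (W(g, E) = 5*(-1 + √(6 + g)) = -5 + 5*√(6 + g))
W(3, k)*w(-4) + 95 = (-5 + 5*√(6 + 3))*(6/(-24 - 4)) + 95 = (-5 + 5*√9)*(6/(-28)) + 95 = (-5 + 5*3)*(6*(-1/28)) + 95 = (-5 + 15)*(-3/14) + 95 = 10*(-3/14) + 95 = -15/7 + 95 = 650/7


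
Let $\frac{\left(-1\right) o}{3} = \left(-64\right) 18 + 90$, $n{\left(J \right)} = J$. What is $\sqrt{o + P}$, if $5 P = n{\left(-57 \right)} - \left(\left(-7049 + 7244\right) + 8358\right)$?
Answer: $2 \sqrt{366} \approx 38.262$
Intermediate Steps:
$P = -1722$ ($P = \frac{-57 - \left(\left(-7049 + 7244\right) + 8358\right)}{5} = \frac{-57 - \left(195 + 8358\right)}{5} = \frac{-57 - 8553}{5} = \frac{1}{5} \left(-8610\right) = -1722$)
$o = 3186$ ($o = - 3 \left(\left(-64\right) 18 + 90\right) = - 3 \left(-1152 + 90\right) = \left(-3\right) \left(-1062\right) = 3186$)
$\sqrt{o + P} = \sqrt{3186 - 1722} = \sqrt{1464} = 2 \sqrt{366}$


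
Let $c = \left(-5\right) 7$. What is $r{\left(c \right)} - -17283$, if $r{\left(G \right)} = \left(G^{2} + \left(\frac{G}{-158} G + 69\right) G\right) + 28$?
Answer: $\frac{2589993}{158} \approx 16392.0$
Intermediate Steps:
$c = -35$
$r{\left(G \right)} = 28 + G^{2} + G \left(69 - \frac{G^{2}}{158}\right)$ ($r{\left(G \right)} = \left(G^{2} + \left(G \left(- \frac{1}{158}\right) G + 69\right) G\right) + 28 = \left(G^{2} + \left(- \frac{G}{158} G + 69\right) G\right) + 28 = \left(G^{2} + \left(- \frac{G^{2}}{158} + 69\right) G\right) + 28 = \left(G^{2} + \left(69 - \frac{G^{2}}{158}\right) G\right) + 28 = \left(G^{2} + G \left(69 - \frac{G^{2}}{158}\right)\right) + 28 = 28 + G^{2} + G \left(69 - \frac{G^{2}}{158}\right)$)
$r{\left(c \right)} - -17283 = \left(28 + \left(-35\right)^{2} + 69 \left(-35\right) - \frac{\left(-35\right)^{3}}{158}\right) - -17283 = \left(28 + 1225 - 2415 - - \frac{42875}{158}\right) + 17283 = \left(28 + 1225 - 2415 + \frac{42875}{158}\right) + 17283 = - \frac{140721}{158} + 17283 = \frac{2589993}{158}$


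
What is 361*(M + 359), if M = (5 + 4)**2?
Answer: 158840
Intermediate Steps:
M = 81 (M = 9**2 = 81)
361*(M + 359) = 361*(81 + 359) = 361*440 = 158840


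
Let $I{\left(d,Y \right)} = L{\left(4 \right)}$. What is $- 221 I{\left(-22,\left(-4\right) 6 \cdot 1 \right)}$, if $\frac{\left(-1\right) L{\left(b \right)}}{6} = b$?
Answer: $5304$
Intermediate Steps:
$L{\left(b \right)} = - 6 b$
$I{\left(d,Y \right)} = -24$ ($I{\left(d,Y \right)} = \left(-6\right) 4 = -24$)
$- 221 I{\left(-22,\left(-4\right) 6 \cdot 1 \right)} = \left(-221\right) \left(-24\right) = 5304$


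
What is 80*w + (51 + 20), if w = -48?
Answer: -3769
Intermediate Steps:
80*w + (51 + 20) = 80*(-48) + (51 + 20) = -3840 + 71 = -3769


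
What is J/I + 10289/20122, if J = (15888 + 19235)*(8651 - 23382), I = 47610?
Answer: -2602642706024/239502105 ≈ -10867.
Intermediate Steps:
J = -517396913 (J = 35123*(-14731) = -517396913)
J/I + 10289/20122 = -517396913/47610 + 10289/20122 = -2602642706024/239502105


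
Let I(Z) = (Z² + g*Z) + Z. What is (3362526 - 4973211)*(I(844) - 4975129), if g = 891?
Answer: 5653415762325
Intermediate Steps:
I(Z) = Z² + 892*Z (I(Z) = (Z² + 891*Z) + Z = Z² + 892*Z)
(3362526 - 4973211)*(I(844) - 4975129) = (3362526 - 4973211)*(844*(892 + 844) - 4975129) = -1610685*(844*1736 - 4975129) = -1610685*(1465184 - 4975129) = -1610685*(-3509945) = 5653415762325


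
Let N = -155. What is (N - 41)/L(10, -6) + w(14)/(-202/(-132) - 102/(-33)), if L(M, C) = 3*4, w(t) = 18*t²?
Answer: 683599/915 ≈ 747.10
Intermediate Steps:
L(M, C) = 12
(N - 41)/L(10, -6) + w(14)/(-202/(-132) - 102/(-33)) = (-155 - 41)/12 + (18*14²)/(-202/(-132) - 102/(-33)) = -196*1/12 + (18*196)/(-202*(-1/132) - 102*(-1/33)) = -49/3 + 3528/(101/66 + 34/11) = -49/3 + 3528/(305/66) = -49/3 + 3528*(66/305) = -49/3 + 232848/305 = 683599/915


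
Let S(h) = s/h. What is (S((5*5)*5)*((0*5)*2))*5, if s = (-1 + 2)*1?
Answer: 0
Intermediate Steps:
s = 1 (s = 1*1 = 1)
S(h) = 1/h
(S((5*5)*5)*((0*5)*2))*5 = (((0*5)*2)/(((5*5)*5)))*5 = ((0*2)/((25*5)))*5 = (0/125)*5 = ((1/125)*0)*5 = 0*5 = 0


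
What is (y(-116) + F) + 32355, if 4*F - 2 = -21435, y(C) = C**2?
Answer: 161811/4 ≈ 40453.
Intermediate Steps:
F = -21433/4 (F = 1/2 + (1/4)*(-21435) = 1/2 - 21435/4 = -21433/4 ≈ -5358.3)
(y(-116) + F) + 32355 = ((-116)**2 - 21433/4) + 32355 = (13456 - 21433/4) + 32355 = 32391/4 + 32355 = 161811/4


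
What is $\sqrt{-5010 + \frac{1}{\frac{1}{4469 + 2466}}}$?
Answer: $5 \sqrt{77} \approx 43.875$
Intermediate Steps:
$\sqrt{-5010 + \frac{1}{\frac{1}{4469 + 2466}}} = \sqrt{-5010 + \frac{1}{\frac{1}{6935}}} = \sqrt{-5010 + 6935} = \sqrt{1925} = 5 \sqrt{77}$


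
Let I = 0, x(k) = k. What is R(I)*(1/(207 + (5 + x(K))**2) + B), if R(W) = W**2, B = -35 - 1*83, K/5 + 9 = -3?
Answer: 0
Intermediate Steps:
K = -60 (K = -45 + 5*(-3) = -45 - 15 = -60)
B = -118 (B = -35 - 83 = -118)
R(I)*(1/(207 + (5 + x(K))**2) + B) = 0**2*(1/(207 + (5 - 60)**2) - 118) = 0*(1/(207 + (-55)**2) - 118) = 0*(1/(207 + 3025) - 118) = 0*(1/3232 - 118) = 0*(-381375/3232) = 0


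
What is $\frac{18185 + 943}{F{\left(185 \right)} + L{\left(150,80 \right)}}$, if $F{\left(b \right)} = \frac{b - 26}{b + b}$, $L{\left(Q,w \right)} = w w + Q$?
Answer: $\frac{7077360}{2423659} \approx 2.9201$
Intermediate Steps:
$L{\left(Q,w \right)} = Q + w^{2}$ ($L{\left(Q,w \right)} = w^{2} + Q = Q + w^{2}$)
$F{\left(b \right)} = \frac{-26 + b}{2 b}$
$\frac{18185 + 943}{F{\left(185 \right)} + L{\left(150,80 \right)}} = \frac{18185 + 943}{\frac{-26 + 185}{2 \cdot 185} + \left(150 + 80^{2}\right)} = \frac{19128}{\frac{1}{2} \cdot \frac{1}{185} \cdot 159 + \left(150 + 6400\right)} = \frac{19128}{\frac{159}{370} + 6550} = \frac{19128}{\frac{2423659}{370}} = 19128 \cdot \frac{370}{2423659} = \frac{7077360}{2423659}$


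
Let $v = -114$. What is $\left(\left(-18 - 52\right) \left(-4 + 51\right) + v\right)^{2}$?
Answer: $11587216$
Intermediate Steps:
$\left(\left(-18 - 52\right) \left(-4 + 51\right) + v\right)^{2} = \left(\left(-18 - 52\right) \left(-4 + 51\right) - 114\right)^{2} = \left(\left(-70\right) 47 - 114\right)^{2} = \left(-3290 - 114\right)^{2} = \left(-3404\right)^{2} = 11587216$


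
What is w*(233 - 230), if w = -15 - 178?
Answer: -579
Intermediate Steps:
w = -193
w*(233 - 230) = -193*(233 - 230) = -193*3 = -579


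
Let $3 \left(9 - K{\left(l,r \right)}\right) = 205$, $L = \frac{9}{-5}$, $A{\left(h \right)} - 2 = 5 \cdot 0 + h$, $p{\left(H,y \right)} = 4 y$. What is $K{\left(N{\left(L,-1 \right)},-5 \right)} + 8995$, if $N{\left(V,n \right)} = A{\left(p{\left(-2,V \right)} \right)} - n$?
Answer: $\frac{26807}{3} \approx 8935.7$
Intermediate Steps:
$A{\left(h \right)} = 2 + h$ ($A{\left(h \right)} = 2 + \left(5 \cdot 0 + h\right) = 2 + \left(0 + h\right) = 2 + h$)
$L = - \frac{9}{5}$ ($L = 9 \left(- \frac{1}{5}\right) = - \frac{9}{5} \approx -1.8$)
$N{\left(V,n \right)} = 2 - n + 4 V$ ($N{\left(V,n \right)} = \left(2 + 4 V\right) - n = 2 - n + 4 V$)
$K{\left(l,r \right)} = - \frac{178}{3}$ ($K{\left(l,r \right)} = 9 - \frac{205}{3} = - \frac{178}{3}$)
$K{\left(N{\left(L,-1 \right)},-5 \right)} + 8995 = - \frac{178}{3} + 8995 = \frac{26807}{3}$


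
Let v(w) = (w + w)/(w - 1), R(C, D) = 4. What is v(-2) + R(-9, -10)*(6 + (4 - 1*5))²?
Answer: 304/3 ≈ 101.33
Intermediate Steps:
v(w) = 2*w/(-1 + w) (v(w) = (2*w)/(-1 + w) = 2*w/(-1 + w))
v(-2) + R(-9, -10)*(6 + (4 - 1*5))² = 2*(-2)/(-1 - 2) + 4*(6 + (4 - 1*5))² = 2*(-2)/(-3) + 4*(6 + (4 - 5))² = 2*(-2)*(-⅓) + 4*(6 - 1)² = 4/3 + 4*5² = 4/3 + 4*25 = 4/3 + 100 = 304/3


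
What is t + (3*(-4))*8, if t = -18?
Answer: -114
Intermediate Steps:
t + (3*(-4))*8 = -18 + (3*(-4))*8 = -18 - 12*8 = -18 - 96 = -114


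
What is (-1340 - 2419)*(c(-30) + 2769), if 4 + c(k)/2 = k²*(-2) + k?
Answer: 3379341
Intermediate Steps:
c(k) = -8 - 4*k² + 2*k (c(k) = -8 + 2*(k²*(-2) + k) = -8 + 2*(-2*k² + k) = -8 + 2*(k - 2*k²) = -8 + (-4*k² + 2*k) = -8 - 4*k² + 2*k)
(-1340 - 2419)*(c(-30) + 2769) = (-1340 - 2419)*((-8 - 4*(-30)² + 2*(-30)) + 2769) = -3759*((-8 - 4*900 - 60) + 2769) = -3759*((-8 - 3600 - 60) + 2769) = -3759*(-3668 + 2769) = -3759*(-899) = 3379341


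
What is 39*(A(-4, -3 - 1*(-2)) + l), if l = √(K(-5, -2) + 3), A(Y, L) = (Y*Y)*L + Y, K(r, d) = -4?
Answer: -780 + 39*I ≈ -780.0 + 39.0*I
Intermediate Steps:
A(Y, L) = Y + L*Y² (A(Y, L) = Y²*L + Y = L*Y² + Y = Y + L*Y²)
l = I (l = √(-4 + 3) = √(-1) = I ≈ 1.0*I)
39*(A(-4, -3 - 1*(-2)) + l) = 39*(-4*(1 + (-3 - 1*(-2))*(-4)) + I) = 39*(-4*(1 + (-3 + 2)*(-4)) + I) = 39*(-4*(1 - 1*(-4)) + I) = 39*(-4*(1 + 4) + I) = 39*(-4*5 + I) = 39*(-20 + I) = -780 + 39*I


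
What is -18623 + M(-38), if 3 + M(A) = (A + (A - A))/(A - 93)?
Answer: -2439968/131 ≈ -18626.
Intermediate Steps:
M(A) = -3 + A/(-93 + A) (M(A) = -3 + (A + (A - A))/(A - 93) = -3 + (A + 0)/(-93 + A) = -3 + A/(-93 + A))
-18623 + M(-38) = -18623 + (279 - 2*(-38))/(-93 - 38) = -18623 + (279 + 76)/(-131) = -18623 - 1/131*355 = -18623 - 355/131 = -2439968/131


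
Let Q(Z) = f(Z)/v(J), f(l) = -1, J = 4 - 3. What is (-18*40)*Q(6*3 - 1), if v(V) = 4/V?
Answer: 180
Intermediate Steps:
J = 1
Q(Z) = -1/4 (Q(Z) = -1/(4/1) = -1/(4*1) = -1/4)
(-18*40)*Q(6*3 - 1) = -18*40*(-1/4) = -720*(-1/4) = 180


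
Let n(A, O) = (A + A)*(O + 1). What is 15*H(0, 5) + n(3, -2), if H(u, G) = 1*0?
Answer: -6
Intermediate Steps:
n(A, O) = 2*A*(1 + O) (n(A, O) = (2*A)*(1 + O) = 2*A*(1 + O))
H(u, G) = 0
15*H(0, 5) + n(3, -2) = 15*0 + 2*3*(1 - 2) = 0 + 2*3*(-1) = 0 - 6 = -6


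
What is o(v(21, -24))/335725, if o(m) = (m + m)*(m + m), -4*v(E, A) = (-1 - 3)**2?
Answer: 64/335725 ≈ 0.00019063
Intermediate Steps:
v(E, A) = -4 (v(E, A) = -(-1 - 3)**2/4 = -1/4*(-4)**2 = -1/4*16 = -4)
o(m) = 4*m**2 (o(m) = (2*m)*(2*m) = 4*m**2)
o(v(21, -24))/335725 = (4*(-4)**2)/335725 = (4*16)*(1/335725) = 64*(1/335725) = 64/335725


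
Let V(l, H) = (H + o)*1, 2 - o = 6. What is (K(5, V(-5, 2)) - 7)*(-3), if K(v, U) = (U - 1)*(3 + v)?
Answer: 93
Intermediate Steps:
o = -4 (o = 2 - 1*6 = 2 - 6 = -4)
V(l, H) = -4 + H (V(l, H) = (H - 4)*1 = (-4 + H)*1 = -4 + H)
K(v, U) = (-1 + U)*(3 + v)
(K(5, V(-5, 2)) - 7)*(-3) = ((-3 - 1*5 + 3*(-4 + 2) + (-4 + 2)*5) - 7)*(-3) = ((-3 - 5 + 3*(-2) - 2*5) - 7)*(-3) = ((-3 - 5 - 6 - 10) - 7)*(-3) = (-24 - 7)*(-3) = -31*(-3) = 93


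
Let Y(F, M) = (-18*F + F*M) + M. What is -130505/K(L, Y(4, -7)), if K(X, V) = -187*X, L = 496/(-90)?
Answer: -5872725/46376 ≈ -126.63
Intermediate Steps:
Y(F, M) = M - 18*F + F*M
L = -248/45 (L = 496*(-1/90) = -248/45 ≈ -5.5111)
-130505/K(L, Y(4, -7)) = -130505/((-187*(-248/45))) = -130505/46376/45 = -130505*45/46376 = -5872725/46376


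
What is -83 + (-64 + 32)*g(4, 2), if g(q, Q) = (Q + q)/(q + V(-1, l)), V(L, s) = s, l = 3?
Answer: -773/7 ≈ -110.43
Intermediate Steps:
g(q, Q) = (Q + q)/(3 + q) (g(q, Q) = (Q + q)/(q + 3) = (Q + q)/(3 + q))
-83 + (-64 + 32)*g(4, 2) = -83 + (-64 + 32)*((2 + 4)/(3 + 4)) = -83 - 32*6/7 = -83 - 192/7 = -773/7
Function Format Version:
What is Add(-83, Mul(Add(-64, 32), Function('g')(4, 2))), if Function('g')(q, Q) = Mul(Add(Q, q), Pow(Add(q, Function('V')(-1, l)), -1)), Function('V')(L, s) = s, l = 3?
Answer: Rational(-773, 7) ≈ -110.43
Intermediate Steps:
Function('g')(q, Q) = Mul(Pow(Add(3, q), -1), Add(Q, q)) (Function('g')(q, Q) = Mul(Add(Q, q), Pow(Add(q, 3), -1)) = Mul(Add(Q, q), Pow(Add(3, q), -1)) = Mul(Pow(Add(3, q), -1), Add(Q, q)))
Add(-83, Mul(Add(-64, 32), Function('g')(4, 2))) = Add(-83, Mul(Add(-64, 32), Mul(Pow(Add(3, 4), -1), Add(2, 4)))) = Add(-83, Mul(-32, Mul(Pow(7, -1), 6))) = Add(-83, Mul(-32, Mul(Rational(1, 7), 6))) = Add(-83, Mul(-32, Rational(6, 7))) = Add(-83, Rational(-192, 7)) = Rational(-773, 7)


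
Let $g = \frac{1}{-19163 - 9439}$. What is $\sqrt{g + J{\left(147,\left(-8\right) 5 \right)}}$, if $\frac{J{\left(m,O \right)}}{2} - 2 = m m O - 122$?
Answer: $\frac{i \sqrt{157157546840938}}{9534} \approx 1314.9 i$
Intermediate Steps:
$g = - \frac{1}{28602}$ ($g = \frac{1}{-28602} = - \frac{1}{28602} \approx -3.4963 \cdot 10^{-5}$)
$J{\left(m,O \right)} = -240 + 2 O m^{2}$ ($J{\left(m,O \right)} = 4 + 2 \left(m m O - 122\right) = 4 + 2 \left(m^{2} O - 122\right) = 4 + 2 \left(O m^{2} - 122\right) = 4 + 2 \left(-122 + O m^{2}\right) = 4 + \left(-244 + 2 O m^{2}\right) = -240 + 2 O m^{2}$)
$\sqrt{g + J{\left(147,\left(-8\right) 5 \right)}} = \sqrt{- \frac{1}{28602} + \left(-240 + 2 \left(\left(-8\right) 5\right) 147^{2}\right)} = \sqrt{- \frac{1}{28602} + \left(-240 + 2 \left(-40\right) 21609\right)} = \sqrt{- \frac{1}{28602} - 1728960} = \sqrt{- \frac{49451713921}{28602}} = \frac{i \sqrt{157157546840938}}{9534}$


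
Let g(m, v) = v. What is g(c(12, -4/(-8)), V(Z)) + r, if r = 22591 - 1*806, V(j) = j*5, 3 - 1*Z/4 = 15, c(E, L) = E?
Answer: 21545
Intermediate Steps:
Z = -48 (Z = 12 - 4*15 = 12 - 60 = -48)
V(j) = 5*j
r = 21785 (r = 22591 - 806 = 21785)
g(c(12, -4/(-8)), V(Z)) + r = 5*(-48) + 21785 = -240 + 21785 = 21545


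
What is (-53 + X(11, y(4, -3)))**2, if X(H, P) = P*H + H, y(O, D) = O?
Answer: 4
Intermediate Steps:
X(H, P) = H + H*P (X(H, P) = H*P + H = H + H*P)
(-53 + X(11, y(4, -3)))**2 = (-53 + 11*(1 + 4))**2 = (-53 + 11*5)**2 = (-53 + 55)**2 = 2**2 = 4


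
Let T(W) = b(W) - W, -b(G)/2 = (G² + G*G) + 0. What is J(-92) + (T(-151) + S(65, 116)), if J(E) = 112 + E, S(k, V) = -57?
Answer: -91090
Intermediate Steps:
b(G) = -4*G² (b(G) = -2*((G² + G*G) + 0) = -2*((G² + G²) + 0) = -2*(2*G² + 0) = -4*G²)
T(W) = -W - 4*W² (T(W) = -4*W² - W = -W - 4*W²)
J(-92) + (T(-151) + S(65, 116)) = (112 - 92) + (-151*(-1 - 4*(-151)) - 57) = 20 + (-151*(-1 + 604) - 57) = 20 + (-151*603 - 57) = 20 + (-91053 - 57) = 20 - 91110 = -91090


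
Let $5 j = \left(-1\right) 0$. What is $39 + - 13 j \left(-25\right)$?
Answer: $39$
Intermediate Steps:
$j = 0$ ($j = \frac{\left(-1\right) 0}{5} = \frac{1}{5} \cdot 0 = 0$)
$39 + - 13 j \left(-25\right) = 39 + \left(-13\right) 0 \left(-25\right) = 39 + 0 \left(-25\right) = 39 + 0 = 39$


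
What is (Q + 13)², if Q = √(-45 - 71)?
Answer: 53 + 52*I*√29 ≈ 53.0 + 280.03*I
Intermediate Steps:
Q = 2*I*√29 (Q = √(-116) = 2*I*√29 ≈ 10.77*I)
(Q + 13)² = (2*I*√29 + 13)² = (13 + 2*I*√29)²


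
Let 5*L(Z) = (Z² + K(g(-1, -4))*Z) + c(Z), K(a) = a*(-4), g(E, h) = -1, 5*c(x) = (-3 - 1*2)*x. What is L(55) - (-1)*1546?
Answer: 2184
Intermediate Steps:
c(x) = -x (c(x) = ((-3 - 1*2)*x)/5 = ((-3 - 2)*x)/5 = (-5*x)/5 = -x)
K(a) = -4*a
L(Z) = Z²/5 + 3*Z/5 (L(Z) = ((Z² + (-4*(-1))*Z) - Z)/5 = ((Z² + 4*Z) - Z)/5 = (Z² + 3*Z)/5 = Z²/5 + 3*Z/5)
L(55) - (-1)*1546 = (⅕)*55*(3 + 55) - (-1)*1546 = (⅕)*55*58 - 1*(-1546) = 638 + 1546 = 2184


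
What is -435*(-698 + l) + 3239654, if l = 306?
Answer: 3410174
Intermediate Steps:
-435*(-698 + l) + 3239654 = -435*(-698 + 306) + 3239654 = -435*(-392) + 3239654 = 170520 + 3239654 = 3410174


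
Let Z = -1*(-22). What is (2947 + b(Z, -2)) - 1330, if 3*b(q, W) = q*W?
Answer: 4807/3 ≈ 1602.3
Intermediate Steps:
Z = 22
b(q, W) = W*q/3 (b(q, W) = (q*W)/3 = (W*q)/3 = W*q/3)
(2947 + b(Z, -2)) - 1330 = (2947 + (1/3)*(-2)*22) - 1330 = (2947 - 44/3) - 1330 = 8797/3 - 1330 = 4807/3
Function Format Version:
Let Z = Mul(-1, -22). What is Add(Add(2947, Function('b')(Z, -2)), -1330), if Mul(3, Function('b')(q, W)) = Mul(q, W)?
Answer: Rational(4807, 3) ≈ 1602.3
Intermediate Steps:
Z = 22
Function('b')(q, W) = Mul(Rational(1, 3), W, q) (Function('b')(q, W) = Mul(Rational(1, 3), Mul(q, W)) = Mul(Rational(1, 3), Mul(W, q)) = Mul(Rational(1, 3), W, q))
Add(Add(2947, Function('b')(Z, -2)), -1330) = Add(Add(2947, Mul(Rational(1, 3), -2, 22)), -1330) = Add(Add(2947, Rational(-44, 3)), -1330) = Add(Rational(8797, 3), -1330) = Rational(4807, 3)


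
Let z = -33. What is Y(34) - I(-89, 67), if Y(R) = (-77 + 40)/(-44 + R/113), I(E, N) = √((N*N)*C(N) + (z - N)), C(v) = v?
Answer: 4181/4938 - 3*√33407 ≈ -547.48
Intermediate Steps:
I(E, N) = √(-33 + N³ - N) (I(E, N) = √((N*N)*N + (-33 - N)) = √(N²*N + (-33 - N)) = √(N³ + (-33 - N)) = √(-33 + N³ - N))
Y(R) = -37/(-44 + R/113) (Y(R) = -37/(-44 + R*(1/113)) = -37/(-44 + R/113))
Y(34) - I(-89, 67) = -4181/(-4972 + 34) - √(-33 + 67³ - 1*67) = -4181/(-4938) - √(-33 + 300763 - 67) = -4181*(-1/4938) - √300663 = 4181/4938 - 3*√33407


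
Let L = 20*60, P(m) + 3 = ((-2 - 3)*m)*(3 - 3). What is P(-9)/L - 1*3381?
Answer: -1352401/400 ≈ -3381.0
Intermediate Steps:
P(m) = -3 (P(m) = -3 + ((-2 - 3)*m)*(3 - 3) = -3 - 5*m*0 = -3 + 0 = -3)
L = 1200
P(-9)/L - 1*3381 = -3/1200 - 1*3381 = -3*1/1200 - 3381 = -1/400 - 3381 = -1352401/400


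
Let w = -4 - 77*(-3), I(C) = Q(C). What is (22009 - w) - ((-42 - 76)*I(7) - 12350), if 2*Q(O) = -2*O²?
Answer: 28350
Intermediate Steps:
Q(O) = -O² (Q(O) = (-2*O²)/2 = -O²)
I(C) = -C²
w = 227 (w = -4 + 231 = 227)
(22009 - w) - ((-42 - 76)*I(7) - 12350) = (22009 - 1*227) - ((-42 - 76)*(-1*7²) - 12350) = (22009 - 227) - (-(-118)*49 - 12350) = 21782 - (-118*(-49) - 12350) = 21782 - (5782 - 12350) = 21782 - 1*(-6568) = 21782 + 6568 = 28350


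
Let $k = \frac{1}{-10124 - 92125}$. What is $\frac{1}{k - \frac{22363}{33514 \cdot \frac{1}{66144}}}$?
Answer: $- \frac{131798961}{5817096121817} \approx -2.2657 \cdot 10^{-5}$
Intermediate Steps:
$k = - \frac{1}{102249}$ ($k = \frac{1}{-102249} = - \frac{1}{102249} \approx -9.7801 \cdot 10^{-6}$)
$\frac{1}{k - \frac{22363}{33514 \cdot \frac{1}{66144}}} = \frac{1}{- \frac{1}{102249} - \frac{22363}{33514 \cdot \frac{1}{66144}}} = \frac{1}{- \frac{1}{102249} - \frac{22363}{\frac{1289}{2544}}} = \frac{1}{- \frac{1}{102249} - \frac{56891472}{1289}} = \frac{1}{- \frac{5817096121817}{131798961}} = - \frac{131798961}{5817096121817}$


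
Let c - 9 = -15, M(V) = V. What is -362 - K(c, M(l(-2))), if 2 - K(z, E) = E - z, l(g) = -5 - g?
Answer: -361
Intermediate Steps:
c = -6 (c = 9 - 15 = -6)
K(z, E) = 2 + z - E (K(z, E) = 2 - (E - z) = 2 + (z - E) = 2 + z - E)
-362 - K(c, M(l(-2))) = -362 - (2 - 6 - (-5 - 1*(-2))) = -362 - (2 - 6 - (-5 + 2)) = -362 - (2 - 6 - 1*(-3)) = -362 - (2 - 6 + 3) = -362 - 1*(-1) = -362 + 1 = -361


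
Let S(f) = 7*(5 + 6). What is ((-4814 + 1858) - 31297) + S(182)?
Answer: -34176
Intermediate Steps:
S(f) = 77 (S(f) = 7*11 = 77)
((-4814 + 1858) - 31297) + S(182) = ((-4814 + 1858) - 31297) + 77 = (-2956 - 31297) + 77 = -34253 + 77 = -34176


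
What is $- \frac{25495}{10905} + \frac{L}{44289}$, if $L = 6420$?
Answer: $- \frac{23536399}{10732701} \approx -2.193$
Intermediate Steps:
$- \frac{25495}{10905} + \frac{L}{44289} = - \frac{25495}{10905} + \frac{6420}{44289} = \left(-25495\right) \frac{1}{10905} + 6420 \cdot \frac{1}{44289} = - \frac{5099}{2181} + \frac{2140}{14763} = - \frac{23536399}{10732701}$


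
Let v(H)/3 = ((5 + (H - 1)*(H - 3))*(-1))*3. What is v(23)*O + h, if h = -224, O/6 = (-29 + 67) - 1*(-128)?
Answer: -3989204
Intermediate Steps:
O = 996 (O = 6*((-29 + 67) - 1*(-128)) = 6*(38 + 128) = 6*166 = 996)
v(H) = -45 - 9*(-1 + H)*(-3 + H) (v(H) = 3*(((5 + (H - 1)*(H - 3))*(-1))*3) = 3*(((5 + (-1 + H)*(-3 + H))*(-1))*3) = 3*((-5 - (-1 + H)*(-3 + H))*3) = 3*(-15 - 3*(-1 + H)*(-3 + H)) = -45 - 9*(-1 + H)*(-3 + H))
v(23)*O + h = (-72 - 9*23² + 36*23)*996 - 224 = (-72 - 9*529 + 828)*996 - 224 = (-72 - 4761 + 828)*996 - 224 = -4005*996 - 224 = -3988980 - 224 = -3989204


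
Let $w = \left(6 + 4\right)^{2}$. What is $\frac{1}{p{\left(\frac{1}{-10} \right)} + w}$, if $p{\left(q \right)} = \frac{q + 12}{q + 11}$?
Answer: $\frac{109}{11019} \approx 0.009892$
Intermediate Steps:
$p{\left(q \right)} = \frac{12 + q}{11 + q}$
$w = 100$ ($w = 10^{2} = 100$)
$\frac{1}{p{\left(\frac{1}{-10} \right)} + w} = \frac{1}{\frac{12 + \frac{1}{-10}}{11 + \frac{1}{-10}} + 100} = \frac{1}{\frac{12 - \frac{1}{10}}{11 - \frac{1}{10}} + 100} = \frac{1}{\frac{1}{\frac{109}{10}} \cdot \frac{119}{10} + 100} = \frac{1}{\frac{10}{109} \cdot \frac{119}{10} + 100} = \frac{1}{\frac{119}{109} + 100} = \frac{1}{\frac{11019}{109}} = \frac{109}{11019}$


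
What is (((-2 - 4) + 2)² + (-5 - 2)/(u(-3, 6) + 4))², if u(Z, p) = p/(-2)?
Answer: 81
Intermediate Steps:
u(Z, p) = -p/2 (u(Z, p) = p*(-½) = -p/2)
(((-2 - 4) + 2)² + (-5 - 2)/(u(-3, 6) + 4))² = (((-2 - 4) + 2)² + (-5 - 2)/(-½*6 + 4))² = ((-6 + 2)² - 7/(-3 + 4))² = ((-4)² - 7/1)² = (16 + 1*(-7))² = (16 - 7)² = 9² = 81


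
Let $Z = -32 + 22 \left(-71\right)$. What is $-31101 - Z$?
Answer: $-29507$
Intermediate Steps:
$Z = -1594$ ($Z = -32 - 1562 = -1594$)
$-31101 - Z = -31101 - -1594 = -31101 + 1594 = -29507$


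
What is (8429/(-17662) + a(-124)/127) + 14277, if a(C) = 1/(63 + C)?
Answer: 1953421100253/136827514 ≈ 14277.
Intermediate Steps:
(8429/(-17662) + a(-124)/127) + 14277 = (8429/(-17662) + 1/((63 - 124)*127)) + 14277 = (8429*(-1/17662) + (1/127)/(-61)) + 14277 = (-8429/17662 - 1/61*1/127) + 14277 = (-8429/17662 - 1/7747) + 14277 = -65317125/136827514 + 14277 = 1953421100253/136827514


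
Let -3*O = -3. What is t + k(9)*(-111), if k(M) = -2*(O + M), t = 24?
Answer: 2244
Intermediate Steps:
O = 1 (O = -1/3*(-3) = 1)
k(M) = -2 - 2*M (k(M) = -2*(1 + M) = -2 - 2*M)
t + k(9)*(-111) = 24 + (-2 - 2*9)*(-111) = 24 + (-2 - 18)*(-111) = 24 - 20*(-111) = 24 + 2220 = 2244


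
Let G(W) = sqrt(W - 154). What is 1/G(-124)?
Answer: -I*sqrt(278)/278 ≈ -0.059976*I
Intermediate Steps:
G(W) = sqrt(-154 + W)
1/G(-124) = 1/(sqrt(-154 - 124)) = 1/(sqrt(-278)) = 1/(I*sqrt(278)) = -I*sqrt(278)/278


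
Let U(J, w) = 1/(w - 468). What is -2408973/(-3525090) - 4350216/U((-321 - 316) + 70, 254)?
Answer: 1093889742389711/1175030 ≈ 9.3095e+8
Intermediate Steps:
U(J, w) = 1/(-468 + w)
-2408973/(-3525090) - 4350216/U((-321 - 316) + 70, 254) = -2408973/(-3525090) - 4350216/(1/(-468 + 254)) = -2408973*(-1/3525090) - 4350216/(1/(-214)) = 802991/1175030 - 4350216/(-1/214) = 802991/1175030 - 4350216*(-214) = 802991/1175030 + 930946224 = 1093889742389711/1175030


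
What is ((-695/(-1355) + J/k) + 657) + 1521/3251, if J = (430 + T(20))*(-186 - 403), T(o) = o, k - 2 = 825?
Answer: 245893047229/728604367 ≈ 337.48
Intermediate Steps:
k = 827 (k = 2 + 825 = 827)
J = -265050 (J = (430 + 20)*(-186 - 403) = 450*(-589) = -265050)
((-695/(-1355) + J/k) + 657) + 1521/3251 = ((-695/(-1355) - 265050/827) + 657) + 1521/3251 = ((-695*(-1/1355) - 265050*1/827) + 657) + 1521*(1/3251) = ((139/271 - 265050/827) + 657) + 1521/3251 = (-71713597/224117 + 657) + 1521/3251 = 75531272/224117 + 1521/3251 = 245893047229/728604367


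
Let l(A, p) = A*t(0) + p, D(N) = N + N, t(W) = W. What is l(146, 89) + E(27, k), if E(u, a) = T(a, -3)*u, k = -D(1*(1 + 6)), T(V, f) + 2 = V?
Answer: -343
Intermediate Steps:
T(V, f) = -2 + V
D(N) = 2*N
l(A, p) = p (l(A, p) = A*0 + p = 0 + p = p)
k = -14 (k = -2*1*(1 + 6) = -2*1*7 = -2*7 = -1*14 = -14)
E(u, a) = u*(-2 + a) (E(u, a) = (-2 + a)*u = u*(-2 + a))
l(146, 89) + E(27, k) = 89 + 27*(-2 - 14) = 89 + 27*(-16) = 89 - 432 = -343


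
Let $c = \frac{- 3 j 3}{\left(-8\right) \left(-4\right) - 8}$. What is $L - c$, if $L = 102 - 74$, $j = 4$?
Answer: $\frac{59}{2} \approx 29.5$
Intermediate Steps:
$L = 28$
$c = - \frac{3}{2}$ ($c = \frac{\left(-3\right) 4 \cdot 3}{\left(-8\right) \left(-4\right) - 8} = \frac{\left(-12\right) 3}{32 - 8} = - \frac{36}{24} = \left(-36\right) \frac{1}{24} = - \frac{3}{2} \approx -1.5$)
$L - c = 28 - - \frac{3}{2} = 28 + \frac{3}{2} = \frac{59}{2}$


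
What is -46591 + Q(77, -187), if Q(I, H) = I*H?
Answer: -60990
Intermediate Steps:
Q(I, H) = H*I
-46591 + Q(77, -187) = -46591 - 187*77 = -46591 - 14399 = -60990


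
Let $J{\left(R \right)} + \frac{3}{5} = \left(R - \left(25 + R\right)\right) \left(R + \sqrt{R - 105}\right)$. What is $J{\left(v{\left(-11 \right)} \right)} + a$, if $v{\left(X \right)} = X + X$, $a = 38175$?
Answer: $\frac{193622}{5} - 25 i \sqrt{127} \approx 38724.0 - 281.74 i$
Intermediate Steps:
$v{\left(X \right)} = 2 X$
$J{\left(R \right)} = - \frac{3}{5} - 25 R - 25 \sqrt{-105 + R}$ ($J{\left(R \right)} = - \frac{3}{5} + \left(R - \left(25 + R\right)\right) \left(R + \sqrt{R - 105}\right) = - \frac{3}{5} - 25 \left(R + \sqrt{-105 + R}\right) = - \frac{3}{5} - \left(25 R + 25 \sqrt{-105 + R}\right) = - \frac{3}{5} - 25 R - 25 \sqrt{-105 + R}$)
$J{\left(v{\left(-11 \right)} \right)} + a = \left(- \frac{3}{5} - 25 \cdot 2 \left(-11\right) - 25 \sqrt{-105 + 2 \left(-11\right)}\right) + 38175 = \left(- \frac{3}{5} - -550 - 25 \sqrt{-105 - 22}\right) + 38175 = \left(- \frac{3}{5} + 550 - 25 \sqrt{-127}\right) + 38175 = \left(- \frac{3}{5} + 550 - 25 i \sqrt{127}\right) + 38175 = \left(\frac{2747}{5} - 25 i \sqrt{127}\right) + 38175 = \frac{193622}{5} - 25 i \sqrt{127}$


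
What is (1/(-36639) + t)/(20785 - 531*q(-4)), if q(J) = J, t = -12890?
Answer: -472276711/839362851 ≈ -0.56266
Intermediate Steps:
(1/(-36639) + t)/(20785 - 531*q(-4)) = (1/(-36639) - 12890)/(20785 - 531*(-4)) = (-1/36639 - 12890)/(20785 + 2124) = -472276711/36639/22909 = -472276711/36639*1/22909 = -472276711/839362851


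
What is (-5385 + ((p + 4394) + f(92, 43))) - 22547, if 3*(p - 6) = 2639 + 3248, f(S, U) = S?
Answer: -64433/3 ≈ -21478.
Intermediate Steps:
p = 5905/3 (p = 6 + (2639 + 3248)/3 = 6 + (1/3)*5887 = 6 + 5887/3 = 5905/3 ≈ 1968.3)
(-5385 + ((p + 4394) + f(92, 43))) - 22547 = (-5385 + ((5905/3 + 4394) + 92)) - 22547 = (-5385 + (19087/3 + 92)) - 22547 = (-5385 + 19363/3) - 22547 = 3208/3 - 22547 = -64433/3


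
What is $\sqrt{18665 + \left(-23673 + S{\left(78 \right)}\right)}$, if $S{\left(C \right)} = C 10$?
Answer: $2 i \sqrt{1057} \approx 65.023 i$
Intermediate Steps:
$S{\left(C \right)} = 10 C$
$\sqrt{18665 + \left(-23673 + S{\left(78 \right)}\right)} = \sqrt{18665 + \left(-23673 + 10 \cdot 78\right)} = \sqrt{18665 + \left(-23673 + 780\right)} = \sqrt{18665 - 22893} = \sqrt{-4228} = 2 i \sqrt{1057}$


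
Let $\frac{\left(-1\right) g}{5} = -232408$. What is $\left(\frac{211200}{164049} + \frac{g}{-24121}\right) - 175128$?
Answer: $- \frac{231057191346224}{1319008643} \approx -1.7518 \cdot 10^{5}$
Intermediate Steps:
$g = 1162040$ ($g = \left(-5\right) \left(-232408\right) = 1162040$)
$\left(\frac{211200}{164049} + \frac{g}{-24121}\right) - 175128 = \left(\frac{211200}{164049} + \frac{1162040}{-24121}\right) - 175128 = \left(211200 \cdot \frac{1}{164049} + 1162040 \left(- \frac{1}{24121}\right)\right) - 175128 = \left(\frac{70400}{54683} - \frac{1162040}{24121}\right) - 175128 = - \frac{61845714920}{1319008643} - 175128 = - \frac{231057191346224}{1319008643}$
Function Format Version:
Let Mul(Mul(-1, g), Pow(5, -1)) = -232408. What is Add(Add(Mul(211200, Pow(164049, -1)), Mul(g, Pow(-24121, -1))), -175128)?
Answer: Rational(-231057191346224, 1319008643) ≈ -1.7518e+5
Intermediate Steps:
g = 1162040 (g = Mul(-5, -232408) = 1162040)
Add(Add(Mul(211200, Pow(164049, -1)), Mul(g, Pow(-24121, -1))), -175128) = Add(Add(Mul(211200, Pow(164049, -1)), Mul(1162040, Pow(-24121, -1))), -175128) = Add(Add(Mul(211200, Rational(1, 164049)), Mul(1162040, Rational(-1, 24121))), -175128) = Add(Add(Rational(70400, 54683), Rational(-1162040, 24121)), -175128) = Add(Rational(-61845714920, 1319008643), -175128) = Rational(-231057191346224, 1319008643)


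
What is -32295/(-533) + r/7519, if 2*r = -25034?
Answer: 236154544/4007627 ≈ 58.926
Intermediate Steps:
r = -12517 (r = (1/2)*(-25034) = -12517)
-32295/(-533) + r/7519 = -32295/(-533) - 12517/7519 = -32295*(-1/533) - 12517*1/7519 = 32295/533 - 12517/7519 = 236154544/4007627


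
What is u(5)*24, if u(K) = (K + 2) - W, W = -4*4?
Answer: 552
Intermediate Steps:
W = -16
u(K) = 18 + K (u(K) = (K + 2) - 1*(-16) = (2 + K) + 16 = 18 + K)
u(5)*24 = (18 + 5)*24 = 23*24 = 552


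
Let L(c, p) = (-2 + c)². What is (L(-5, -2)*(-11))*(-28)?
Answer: 15092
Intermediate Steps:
(L(-5, -2)*(-11))*(-28) = ((-2 - 5)²*(-11))*(-28) = ((-7)²*(-11))*(-28) = (49*(-11))*(-28) = -539*(-28) = 15092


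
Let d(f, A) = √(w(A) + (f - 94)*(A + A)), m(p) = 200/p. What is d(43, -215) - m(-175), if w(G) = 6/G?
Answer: 8/7 + 8*√15839265/215 ≈ 149.23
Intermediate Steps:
d(f, A) = √(6/A + 2*A*(-94 + f)) (d(f, A) = √(6/A + (f - 94)*(A + A)) = √(6/A + (-94 + f)*(2*A)) = √(6/A + 2*A*(-94 + f)))
d(43, -215) - m(-175) = √2*√(3/(-215) - 215*(-94 + 43)) - 200/(-175) = √2*√(3*(-1/215) - 215*(-51)) - 200*(-1)/175 = √2*√(-3/215 + 10965) - 1*(-8/7) = √2*√(2357472/215) + 8/7 = √2*(4*√31678530/215) + 8/7 = 8*√15839265/215 + 8/7 = 8/7 + 8*√15839265/215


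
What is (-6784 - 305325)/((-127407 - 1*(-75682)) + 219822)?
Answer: -312109/168097 ≈ -1.8567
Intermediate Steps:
(-6784 - 305325)/((-127407 - 1*(-75682)) + 219822) = -312109/((-127407 + 75682) + 219822) = -312109/(-51725 + 219822) = -312109/168097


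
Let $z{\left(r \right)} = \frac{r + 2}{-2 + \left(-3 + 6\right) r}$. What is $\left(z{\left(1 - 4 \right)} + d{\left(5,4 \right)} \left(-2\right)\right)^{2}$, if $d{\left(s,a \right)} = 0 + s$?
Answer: $\frac{11881}{121} \approx 98.19$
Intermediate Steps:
$d{\left(s,a \right)} = s$
$z{\left(r \right)} = \frac{2 + r}{-2 + 3 r}$
$\left(z{\left(1 - 4 \right)} + d{\left(5,4 \right)} \left(-2\right)\right)^{2} = \left(\frac{2 + \left(1 - 4\right)}{-2 + 3 \left(1 - 4\right)} + 5 \left(-2\right)\right)^{2} = \left(\frac{2 + \left(1 - 4\right)}{-2 + 3 \left(1 - 4\right)} - 10\right)^{2} = \left(\frac{2 - 3}{-2 + 3 \left(-3\right)} - 10\right)^{2} = \left(\frac{1}{-2 - 9} \left(-1\right) - 10\right)^{2} = \left(\frac{1}{-11} \left(-1\right) - 10\right)^{2} = \left(\left(- \frac{1}{11}\right) \left(-1\right) - 10\right)^{2} = \left(\frac{1}{11} - 10\right)^{2} = \left(- \frac{109}{11}\right)^{2} = \frac{11881}{121}$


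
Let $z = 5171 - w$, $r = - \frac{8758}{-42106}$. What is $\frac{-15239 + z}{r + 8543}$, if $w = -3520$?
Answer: $- \frac{68927522}{89930079} \approx -0.76646$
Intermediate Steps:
$r = \frac{4379}{21053}$ ($r = \left(-8758\right) \left(- \frac{1}{42106}\right) = \frac{4379}{21053} \approx 0.208$)
$z = 8691$ ($z = 5171 - -3520 = 5171 + 3520 = 8691$)
$\frac{-15239 + z}{r + 8543} = \frac{-15239 + 8691}{\frac{4379}{21053} + 8543} = - \frac{6548}{\frac{179860158}{21053}} = \left(-6548\right) \frac{21053}{179860158} = - \frac{68927522}{89930079}$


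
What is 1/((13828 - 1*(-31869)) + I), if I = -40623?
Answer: 1/5074 ≈ 0.00019708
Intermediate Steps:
1/((13828 - 1*(-31869)) + I) = 1/((13828 - 1*(-31869)) - 40623) = 1/((13828 + 31869) - 40623) = 1/(45697 - 40623) = 1/5074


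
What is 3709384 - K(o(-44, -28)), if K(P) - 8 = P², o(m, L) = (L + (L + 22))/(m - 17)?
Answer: 13802586940/3721 ≈ 3.7094e+6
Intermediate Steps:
o(m, L) = (22 + 2*L)/(-17 + m) (o(m, L) = (L + (22 + L))/(-17 + m) = (22 + 2*L)/(-17 + m))
K(P) = 8 + P²
3709384 - K(o(-44, -28)) = 3709384 - (8 + (2*(11 - 28)/(-17 - 44))²) = 3709384 - (8 + (2*(-17)/(-61))²) = 3709384 - (8 + (2*(-1/61)*(-17))²) = 3709384 - (8 + (34/61)²) = 3709384 - (8 + 1156/3721) = 3709384 - 1*30924/3721 = 3709384 - 30924/3721 = 13802586940/3721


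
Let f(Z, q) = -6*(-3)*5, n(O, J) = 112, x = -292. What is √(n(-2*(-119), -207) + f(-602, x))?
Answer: √202 ≈ 14.213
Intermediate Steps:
f(Z, q) = 90 (f(Z, q) = 18*5 = 90)
√(n(-2*(-119), -207) + f(-602, x)) = √(112 + 90) = √202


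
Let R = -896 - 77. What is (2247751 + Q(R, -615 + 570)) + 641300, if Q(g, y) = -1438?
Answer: 2887613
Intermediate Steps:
R = -973
(2247751 + Q(R, -615 + 570)) + 641300 = (2247751 - 1438) + 641300 = 2246313 + 641300 = 2887613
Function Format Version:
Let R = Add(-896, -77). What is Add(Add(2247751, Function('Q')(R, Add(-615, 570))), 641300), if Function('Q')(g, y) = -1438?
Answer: 2887613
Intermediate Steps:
R = -973
Add(Add(2247751, Function('Q')(R, Add(-615, 570))), 641300) = Add(Add(2247751, -1438), 641300) = Add(2246313, 641300) = 2887613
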